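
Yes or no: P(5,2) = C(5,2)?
P(5,2) = 20 but C(5,2) = 10; they differ by a factor of 2! = 2, so the statement does not hold.
Final answer: No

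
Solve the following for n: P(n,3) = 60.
5

Explanation: P(n,3) = n(n−1)(n−2) is increasing in n; n(n−1)(n−2) ≈ (n−1)^3 = 60 gives n ≈ 4.9. Check: P(3,3) = 6, P(4,3) = 24, P(5,3) = 60 ✓. So n = 5.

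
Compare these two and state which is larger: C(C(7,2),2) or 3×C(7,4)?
C(C(7,2),2)

Working:
C(C(7,2),2)=210, 3×C(7,4)=105.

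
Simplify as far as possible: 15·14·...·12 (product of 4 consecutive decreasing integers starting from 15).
32,760

Reasoning: This is P(15,4) = 15!/(11)! = 32,760.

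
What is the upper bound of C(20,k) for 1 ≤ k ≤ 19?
C(20,k) is maximised at the centre of the row: C(20,10) = 184,756.

Answer: 184,756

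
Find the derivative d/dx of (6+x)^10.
10(6+x)^9

Working:
Using the power rule: d/dx (6+x)^10 = 10(6+x)^{9}.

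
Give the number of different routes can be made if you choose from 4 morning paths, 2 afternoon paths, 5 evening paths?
40

Reasoning: By the multiplication principle: 4 × 2 × 5 = 40.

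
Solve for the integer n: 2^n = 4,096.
12

Solution: 4,096 = 1,024 × 4 = 2^10 × 2^2 = 2^12, so n = 12.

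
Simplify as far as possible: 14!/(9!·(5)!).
2,002

Explanation: This is C(14,9) = 2,002.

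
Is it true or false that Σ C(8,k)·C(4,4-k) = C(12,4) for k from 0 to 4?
Vandermonde's identity gives C(12,4) = 495; RHS C(12,4) = 495.
Final answer: True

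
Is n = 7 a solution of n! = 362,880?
No

7! = 7·6! = 7·720 = 5,040, which does not equal 362,880.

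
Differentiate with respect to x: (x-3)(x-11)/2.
d/dx[(x-3)(x-11)] = (x-11) + (x-3) = 2x - 14. Dividing by 2 gives (2x - 14)/2.

Answer: (2x - 14)/2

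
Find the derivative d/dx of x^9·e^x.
(9x^8 + x^9)e^x
Product rule: d/dx[x^9]·e^x + x^9·d/dx[e^x] = 9x^{8}e^x + x^9e^x.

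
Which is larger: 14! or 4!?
14!

Solution: 14!=87,178,291,200, 4!=24. 14! > 4!.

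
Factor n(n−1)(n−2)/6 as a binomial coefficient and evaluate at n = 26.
C(n,3); C(26,3) = 2,600

Solution: n(n−1)(n−2)/6 = n!/(3!(n−3)!) = C(n,3). At n = 26: C(26,3) = 2,600.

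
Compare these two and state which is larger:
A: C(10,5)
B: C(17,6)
B
A=C(10,5)=252, B=C(17,6)=12,376.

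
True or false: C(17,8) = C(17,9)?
True

Reasoning: C(17,8) = C(17,17-8) by the symmetry property; both equal 24,310.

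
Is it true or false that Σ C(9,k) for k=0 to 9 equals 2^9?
True

Reasoning: Binomial theorem: Σ C(9,k) = (1+1)^9 = 2^9 = 512; RHS 2^9 = 512.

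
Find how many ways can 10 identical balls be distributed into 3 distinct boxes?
C(10+3-1, 3-1) = C(12, 2) = 66.
Final answer: 66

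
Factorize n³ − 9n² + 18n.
n(n − 3)(n − 6)

n³ − 9n² + 18n = n(n² − 9n + 18) = n(n − 3)(n − 6).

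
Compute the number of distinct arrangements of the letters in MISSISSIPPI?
34,650

Word has 11 letters (M=1, I=4, S=4, P=2). Arrangements: 11!/Π(k!) = 34,650.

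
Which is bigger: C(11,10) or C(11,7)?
C(11,7)

C(11,10)=11, C(11,7)=330.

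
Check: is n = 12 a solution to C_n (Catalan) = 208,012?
Yes

Working:
C_12 = C(24,12)/(12+1) = 2,704,156/13 = 208,012, which equals 208,012.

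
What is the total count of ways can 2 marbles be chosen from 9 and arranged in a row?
P(9,2) = 9!/(9-2)! = 72.

Answer: 72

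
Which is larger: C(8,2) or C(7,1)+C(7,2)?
Equal

Working:
By Pascal's identity: C(8,2) = C(7,1)+C(7,2) = 28. Equal.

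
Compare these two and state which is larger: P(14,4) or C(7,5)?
P(14,4)

Working:
P(14,4)=24,024, C(7,5)=21.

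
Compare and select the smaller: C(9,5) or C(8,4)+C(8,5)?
By Pascal's identity: C(9,5) = C(8,4)+C(8,5) = 126. Equal.

Answer: Equal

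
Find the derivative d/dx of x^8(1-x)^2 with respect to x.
8x^7(1-x)^2 - 2x^8(1-x)^1
Product rule: 8x^{7}(1-x)^{2} + x^8·(-2)(1-x)^{1}.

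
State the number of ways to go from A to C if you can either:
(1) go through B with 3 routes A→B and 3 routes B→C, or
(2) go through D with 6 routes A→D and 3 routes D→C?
Route via B: 3×3=9. Route via D: 6×3=18. Total: 27.

Answer: 27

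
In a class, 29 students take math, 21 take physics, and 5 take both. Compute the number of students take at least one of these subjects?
45

Working:
|A∪B| = |A|+|B|-|A∩B| = 29+21-5 = 45.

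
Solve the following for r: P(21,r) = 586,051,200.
7

Working:
P(21,r) = 21·20·…·(21−r+1), a product of r factors. Multiplying down from 21: 21 = 21; 21·20 = 420; 21·20·19 = 7,980; 21·20·19·18 = 143,640; 21·20·19·18·17 = 2,441,880; 21·20·19·18·17·16 = 39,070,080; 21·20·19·18·17·16·15 = 586,051,200 ✓ (7 factors). So r = 7.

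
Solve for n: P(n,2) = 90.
10
P(n,2) = n(n−1) is increasing in n; n(n−1) ≈ (n−0.5)^2 = 90 gives n ≈ 10.0. Check: P(8,2) = 56, P(9,2) = 72, P(10,2) = 90 ✓. So n = 10.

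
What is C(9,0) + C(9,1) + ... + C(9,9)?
512

Reasoning: Sum of binomial coefficients = 2^9 = 512.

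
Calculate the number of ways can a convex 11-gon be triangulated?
Using the Catalan number formula: C_n = C(2n, n) / (n+1)
C_9 = C(18, 9) / (9+1)
     = 48620 / 10
     = 4,862
Final answer: 4,862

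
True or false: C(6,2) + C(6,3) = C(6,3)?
False
Pascal's identity gives C(7,3) = 35, whereas C(6,3) = 20.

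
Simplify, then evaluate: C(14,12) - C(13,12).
78
C(14,12) - C(13,12) = C(13,11) = 78.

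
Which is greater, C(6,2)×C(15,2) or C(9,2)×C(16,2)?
C(9,2)×C(16,2)

Reasoning: C(6,2)×C(15,2)=1,575, C(9,2)×C(16,2)=4,320.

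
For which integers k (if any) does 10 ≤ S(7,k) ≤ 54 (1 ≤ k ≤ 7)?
6
S(7,1)=1; S(7,2)=63; S(7,3)=301; S(7,4)=350; S(7,5)=140; S(7,6)=21; S(7,7)=1. So valid k = 6.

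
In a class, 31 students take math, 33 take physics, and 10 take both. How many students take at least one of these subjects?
54

Reasoning: |A∪B| = |A|+|B|-|A∩B| = 31+33-10 = 54.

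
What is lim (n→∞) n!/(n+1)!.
0

Explanation: n!/(n+1)! = 1/[(n+1)] → 0 as n → ∞.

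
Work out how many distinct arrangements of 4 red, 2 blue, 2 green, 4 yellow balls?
207,900

Explanation: Multinomial: 12!/(4! × 2! × 2! × 4!) = 207,900.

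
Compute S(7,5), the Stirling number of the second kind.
140

Explanation: Using the Stirling recurrence: S(n,k) = k·S(n-1,k) + S(n-1,k-1)
S(7,5) = 5·S(6,5) + S(6,4)
         = 5·15 + 65
         = 75 + 65
         = 140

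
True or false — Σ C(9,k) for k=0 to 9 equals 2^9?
Binomial theorem: Σ C(9,k) = (1+1)^9 = 2^9 = 512; RHS 2^9 = 512.

Answer: True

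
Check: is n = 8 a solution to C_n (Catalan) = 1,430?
Yes

Reasoning: C_8 = C(16,8)/(8+1) = 12,870/9 = 1,430, which equals 1,430.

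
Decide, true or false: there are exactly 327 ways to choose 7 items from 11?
False

Solution: C(11,7) = 330 ≠ 327.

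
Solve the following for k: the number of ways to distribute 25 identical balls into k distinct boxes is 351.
3

Working:
Stars and bars: the count is C(25+k−1, k−1), increasing in k. k=2: C(26,1) = 26, k=3: C(27,2) = 351 ✓. So k = 3.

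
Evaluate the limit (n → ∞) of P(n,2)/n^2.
1

Solution: P(n,2) = n(n-1) ≈ n^2 for large n. Limit = 1.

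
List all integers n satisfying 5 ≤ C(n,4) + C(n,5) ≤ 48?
5, 6

Explanation: C(4,4)+C(4,5)=1; C(5,4)+C(5,5)=6; C(6,4)+C(6,5)=21; C(7,4)+C(7,5)=56. So valid n = 5, 6.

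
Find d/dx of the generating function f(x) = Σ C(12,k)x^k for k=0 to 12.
Σ k·C(12,k)x^(k-1) for k=1 to 12
Term-by-term differentiation gives Σ k·C(12,k)x^{k-1} for k=1 to 12.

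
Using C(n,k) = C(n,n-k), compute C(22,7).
170,544

C(22,7) = C(22,15) = 170,544.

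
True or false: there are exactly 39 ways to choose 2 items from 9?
C(9,2) = 36 ≠ 39.

Answer: False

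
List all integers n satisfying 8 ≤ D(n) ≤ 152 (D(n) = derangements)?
Using D(n) = (n−1)[D(n−1) + D(n−2)] with D(1)=0, D(2)=1: D(3)=2; D(4)=9; D(5)=44; D(6)=265. So valid n = 4, 5.
Final answer: 4, 5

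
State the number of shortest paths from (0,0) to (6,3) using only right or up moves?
84
Choose 6 rights from 9 moves: C(9,6) = 84.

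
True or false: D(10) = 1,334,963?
False

Working:
Derangements of 10 elements: D(10) = (10-1)·[D(9) + D(8)] = 9·[133,496 + 14,833] = 1,334,961.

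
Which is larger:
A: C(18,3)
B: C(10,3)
A

Explanation: A=C(18,3)=816, B=C(10,3)=120.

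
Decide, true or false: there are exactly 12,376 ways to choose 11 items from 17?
True

C(17,11) = 12,376.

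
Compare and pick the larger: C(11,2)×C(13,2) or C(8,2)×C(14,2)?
C(11,2)×C(13,2)

Explanation: C(11,2)×C(13,2)=4,290, C(8,2)×C(14,2)=2,548.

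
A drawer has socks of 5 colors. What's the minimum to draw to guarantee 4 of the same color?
Worst case: 3 of each = 15. One more: 16.
Final answer: 16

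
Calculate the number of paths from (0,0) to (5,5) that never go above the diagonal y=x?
42

Working:
Counted by the Catalan number C_5: C_5 = C(10,5)/(5+1) = 252/6 = 42.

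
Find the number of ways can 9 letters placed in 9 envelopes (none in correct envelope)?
133,496
Using D(n) = (n-1)[D(n-1) + D(n-2)]:
D(9) = (9-1) × [D(8) + D(7)]
      = 8 × [14833 + 1854]
      = 8 × 16687
      = 133,496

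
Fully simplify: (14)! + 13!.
93,405,312,000

(14)! + 13! = (14)·13! + 13! = (14+1)·13! = 15·13! = 93,405,312,000.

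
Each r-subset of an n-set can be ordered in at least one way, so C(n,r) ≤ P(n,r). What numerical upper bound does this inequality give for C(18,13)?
53,353,114,214,400

Reasoning: P(18,13) = 18·17·16·15·14·13·12·11·10·9·8·7·6 = 53,353,114,214,400, so C(18,13) ≤ 53,353,114,214,400. (The bound is loose by a factor of 13! = 6,227,020,800: C(18,13) = 53,353,114,214,400/6,227,020,800 = 8,568.)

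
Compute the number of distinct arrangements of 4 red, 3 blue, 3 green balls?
4,200

Working:
Multinomial: 10!/(4! × 3! × 3!) = 4,200.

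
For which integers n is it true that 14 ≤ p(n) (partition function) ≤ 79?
7, 8, 9, 10, 11, 12

Tabulating p(n) via p(n) = p(n−1) + p(n−2) − p(n−5) − p(n−7) + …: p(6)=11; p(7)=15; p(8)=22; p(9)=30; p(10)=42; p(11)=56; p(12)=77; p(13)=101. So valid n = 7, 8, 9, 10, 11, 12.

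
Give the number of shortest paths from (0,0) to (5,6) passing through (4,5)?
252

Explanation: To (4,5): C(9,4)=126. From there: C(2,1)=2. Total: 252.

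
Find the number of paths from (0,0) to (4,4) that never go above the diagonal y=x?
14

Counted by the Catalan number C_4: C_4 = C(8,4)/(4+1) = 70/5 = 14.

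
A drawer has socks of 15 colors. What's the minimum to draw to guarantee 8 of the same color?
106

Solution: Worst case: 7 of each = 105. One more: 106.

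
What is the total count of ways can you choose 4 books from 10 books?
210

Reasoning: C(10,4) = 10! / (4! × (10-4)!)
         = 10! / (4! × 6!)
         = 210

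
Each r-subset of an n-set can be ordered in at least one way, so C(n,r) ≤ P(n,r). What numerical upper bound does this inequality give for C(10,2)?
90

Working:
P(10,2) = 10·9 = 90, so C(10,2) ≤ 90. (The bound is loose by a factor of 2! = 2: C(10,2) = 90/2 = 45.)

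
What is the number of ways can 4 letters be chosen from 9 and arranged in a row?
3,024

Solution: P(9,4) = 9!/(9-4)! = 3,024.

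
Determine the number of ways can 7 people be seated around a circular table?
720

Working:
Circular arrangements: (7-1)! = 720.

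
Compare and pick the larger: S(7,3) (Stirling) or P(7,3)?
S(7,3)

Explanation: S(7,3) = 3·S(6,3) + S(6,2) = 3·90 + 31 = 301; P(7,3) = 210.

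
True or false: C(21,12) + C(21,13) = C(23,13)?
False

Working:
Pascal's identity gives C(22,13) = 497,420, whereas C(23,13) = 1,144,066.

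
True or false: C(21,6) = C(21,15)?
True
C(21,6) = C(21,21-6) by the symmetry property; both equal 54,264.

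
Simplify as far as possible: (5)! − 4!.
96
(5)! − 4! = (5)·4! − 4! = (5−1)·4! = 4·4! = 96.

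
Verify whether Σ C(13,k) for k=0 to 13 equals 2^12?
False

Reasoning: Binomial theorem: Σ C(13,k) = (1+1)^13 = 2^13 = 8,192; RHS 2^12 = 4,096.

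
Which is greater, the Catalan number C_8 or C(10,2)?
C_8

Reasoning: C_8 = C(16,8)/(8+1) = 12,870/9 = 1,430; C(10,2) = 45.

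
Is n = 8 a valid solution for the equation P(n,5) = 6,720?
Yes

Solution: P(8,5) = 8·7·6·5·4 = 6,720, which equals 6,720.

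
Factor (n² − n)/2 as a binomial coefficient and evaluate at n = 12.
C(n,2); C(12,2) = 66

(n² − n)/2 = n(n−1)/2 = C(n,2). At n = 12: C(12,2) = 66.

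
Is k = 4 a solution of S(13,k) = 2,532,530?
Yes

Solution: S(13,4) = 4·S(12,4) + S(12,3) = 4·611,501 + 86,526 = 2,532,530, which equals 2,532,530.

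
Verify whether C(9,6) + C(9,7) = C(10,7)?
True

Reasoning: Pascal's identity: LHS = 84 + 36 = 120; RHS = C(10,7) = 120. Both sides agree, so the statement holds.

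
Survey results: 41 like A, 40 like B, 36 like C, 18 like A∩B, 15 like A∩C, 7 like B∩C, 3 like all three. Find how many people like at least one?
80

Working:
|A∪B∪C| = 41+40+36-18-15-7+3 = 80.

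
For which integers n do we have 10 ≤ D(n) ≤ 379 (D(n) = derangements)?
5, 6

Using D(n) = (n−1)[D(n−1) + D(n−2)] with D(1)=0, D(2)=1: D(4)=9; D(5)=44; D(6)=265; D(7)=1,854. So valid n = 5, 6.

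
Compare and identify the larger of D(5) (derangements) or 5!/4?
D(5) = (5-1)·[D(4) + D(3)] = 4·[9 + 2] = 44; 5!/4 = 120/4 = 30.
Final answer: D(5)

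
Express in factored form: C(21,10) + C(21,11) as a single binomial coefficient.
C(22,11)

Working:
By Pascal's identity: C(21,10) + C(21,11) = C(22,11) = 705,432.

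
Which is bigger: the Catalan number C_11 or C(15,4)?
C_11

C_11 = C(22,11)/(11+1) = 705,432/12 = 58,786; C(15,4) = 1,365.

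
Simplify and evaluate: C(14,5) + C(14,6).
5,005

Reasoning: By Pascal's identity: C(15,6) = 5,005.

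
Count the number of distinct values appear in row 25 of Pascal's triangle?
13

Reasoning: Row 25 has entries C(25,0)..C(25,25); by symmetry C(25,k)=C(25,25-k), giving 13 distinct values.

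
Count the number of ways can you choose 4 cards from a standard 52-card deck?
270,725

Explanation: C(52,4) = 270,725.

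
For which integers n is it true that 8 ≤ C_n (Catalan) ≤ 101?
4, 5

Reasoning: C_3=5; C_4=14; C_5=42; C_6=132. So valid n = 4, 5.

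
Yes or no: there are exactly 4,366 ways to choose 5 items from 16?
No

C(16,5) = 4,368 ≠ 4366.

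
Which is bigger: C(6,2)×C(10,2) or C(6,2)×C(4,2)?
C(6,2)×C(10,2)

Reasoning: C(6,2)×C(10,2)=675, C(6,2)×C(4,2)=90.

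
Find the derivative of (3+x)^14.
Using the power rule: d/dx (3+x)^14 = 14(3+x)^{13}.

Answer: 14(3+x)^13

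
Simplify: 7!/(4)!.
210
This equals 7×6×5 = 210.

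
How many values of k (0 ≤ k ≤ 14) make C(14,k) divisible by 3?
3
Checking C(14,k) mod 3 for k = 0..14: divisible at k = 6, 7, 8. That's 3 values.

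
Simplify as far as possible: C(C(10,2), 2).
990

Solution: C(10,2) = 45, then C(45, 2) = 990.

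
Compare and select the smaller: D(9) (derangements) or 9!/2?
D(9)
D(9) = (9-1)·[D(8) + D(7)] = 8·[14,833 + 1,854] = 133,496; 9!/2 = 362,880/2 = 181,440.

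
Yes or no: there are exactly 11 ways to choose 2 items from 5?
No

Reasoning: C(5,2) = 10 ≠ 11.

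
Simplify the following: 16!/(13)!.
This equals 16×15×14 = 3,360.

Answer: 3,360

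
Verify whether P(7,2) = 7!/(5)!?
True
Permutation formula P(n,k) = n!/(n-k)!: 7!/5! = 5,040/120 = 42 = P(7,2). The statement holds.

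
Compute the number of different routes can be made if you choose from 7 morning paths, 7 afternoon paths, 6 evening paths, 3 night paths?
882

By the multiplication principle: 7 × 7 × 6 × 3 = 882.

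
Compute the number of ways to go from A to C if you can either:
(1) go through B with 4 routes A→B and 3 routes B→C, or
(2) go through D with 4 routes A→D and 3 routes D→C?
Route via B: 4×3=12. Route via D: 4×3=12. Total: 24.

Answer: 24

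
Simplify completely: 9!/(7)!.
This equals 9×8 = 72.
Final answer: 72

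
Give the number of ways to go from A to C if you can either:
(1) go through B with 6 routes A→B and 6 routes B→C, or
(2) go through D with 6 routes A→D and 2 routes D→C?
48

Solution: Route via B: 6×6=36. Route via D: 6×2=12. Total: 48.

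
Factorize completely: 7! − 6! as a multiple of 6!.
7! − 6! = 7·6! − 6! = (7 − 1)·6! = 6 × 6! = 4,320.
Final answer: 6 × 6! = 4,320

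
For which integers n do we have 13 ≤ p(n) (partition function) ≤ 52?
7, 8, 9, 10

Working:
Tabulating p(n) via p(n) = p(n−1) + p(n−2) − p(n−5) − p(n−7) + …: p(6)=11; p(7)=15; p(8)=22; p(9)=30; p(10)=42; p(11)=56. So valid n = 7, 8, 9, 10.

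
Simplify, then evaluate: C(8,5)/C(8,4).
4/5

Solution: C(n,k+1)/C(n,k) = (n−k)/(k+1). Here (8−4)/(4+1) = 4/5 = 4/5.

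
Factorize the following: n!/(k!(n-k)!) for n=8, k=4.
C(8,4) = 70
This is the binomial coefficient C(8,4) = 70.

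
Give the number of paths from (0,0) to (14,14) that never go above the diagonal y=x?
Counted by the Catalan number C_14: C_14 = C(28,14)/(14+1) = 40,116,600/15 = 2,674,440.
Final answer: 2,674,440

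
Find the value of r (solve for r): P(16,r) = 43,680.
4
P(16,r) = 16·15·…·(16−r+1), a product of r factors. Multiplying down from 16: 16 = 16; 16·15 = 240; 16·15·14 = 3,360; 16·15·14·13 = 43,680 ✓ (4 factors). So r = 4.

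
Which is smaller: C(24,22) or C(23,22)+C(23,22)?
C(23,22)+C(23,22)

Solution: C(24,22)=276; C(23,22)+C(23,22)=23+23=46.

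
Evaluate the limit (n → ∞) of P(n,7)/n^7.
P(n,7) = n(n-1)···(n-6) ≈ n^7 for large n. Limit = 1.

Answer: 1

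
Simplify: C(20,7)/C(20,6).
2

Explanation: C(n,k+1)/C(n,k) = (n−k)/(k+1). Here (20−6)/(6+1) = 14/7 = 2.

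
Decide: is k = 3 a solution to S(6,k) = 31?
No

S(6,3) = 3·S(5,3) + S(5,2) = 3·25 + 15 = 90, which does not equal 31.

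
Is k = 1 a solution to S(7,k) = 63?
No
S(7,1) = 1·S(6,1) + S(6,0) = 1·1 + 0 = 1, which does not equal 63.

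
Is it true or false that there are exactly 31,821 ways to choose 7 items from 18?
False

Reasoning: C(18,7) = 31,824 ≠ 31821.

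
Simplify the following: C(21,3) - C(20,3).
190

Working:
C(21,3) - C(20,3) = C(20,2) = 190.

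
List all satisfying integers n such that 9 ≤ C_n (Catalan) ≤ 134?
4, 5, 6
C_3=5; C_4=14; C_5=42; C_6=132; C_7=429. So valid n = 4, 5, 6.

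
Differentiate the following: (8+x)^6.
Using the power rule: d/dx (8+x)^6 = 6(8+x)^{5}.
Final answer: 6(8+x)^5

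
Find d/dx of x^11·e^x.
Product rule: d/dx[x^11]·e^x + x^11·d/dx[e^x] = 11x^{10}e^x + x^11e^x.
Final answer: (11x^10 + x^11)e^x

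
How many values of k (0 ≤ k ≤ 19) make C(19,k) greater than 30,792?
6

Explanation: Row 19 is unimodal and symmetric about k=19/2. C(19,6)=27,132 ≤ 30,792; C(19,7)=50,388 > 30,792; by symmetry C(19,k) > 30,792 for k = 7..12. That's 12 - 7 + 1 = 6 values.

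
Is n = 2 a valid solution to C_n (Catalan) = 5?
C_2 = C(4,2)/(2+1) = 6/3 = 2, which does not equal 5.

Answer: No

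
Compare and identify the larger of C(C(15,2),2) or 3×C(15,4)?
C(C(15,2),2)

Explanation: C(C(15,2),2)=5,460, 3×C(15,4)=4,095.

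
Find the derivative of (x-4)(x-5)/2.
d/dx[(x-4)(x-5)] = (x-5) + (x-4) = 2x - 9. Dividing by 2 gives (2x - 9)/2.
Final answer: (2x - 9)/2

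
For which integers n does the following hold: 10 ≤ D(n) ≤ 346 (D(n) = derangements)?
5, 6
Using D(n) = (n−1)[D(n−1) + D(n−2)] with D(1)=0, D(2)=1: D(4)=9; D(5)=44; D(6)=265; D(7)=1,854. So valid n = 5, 6.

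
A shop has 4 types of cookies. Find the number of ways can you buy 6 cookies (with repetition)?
84
Stars and bars: C(6+4-1, 6) = C(9, 6) = 84.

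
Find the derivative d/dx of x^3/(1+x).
(3x^2(1+x) - x^3)/(1+x)²

Solution: Quotient rule: [3x^{2}(1+x) - x^3]/(1+x)².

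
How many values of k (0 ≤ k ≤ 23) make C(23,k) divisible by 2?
8
Checking C(23,k) mod 2 for k = 0..23: divisible at k = 8, 9, 10, 11, 12, 13, 14, 15. That's 8 values.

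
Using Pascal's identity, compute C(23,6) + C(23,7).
C(23,6) + C(23,7) = C(24,7) = 346,104.
Final answer: 346,104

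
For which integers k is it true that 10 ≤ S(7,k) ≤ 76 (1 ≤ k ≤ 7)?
2, 6

Explanation: S(7,1)=1; S(7,2)=63; S(7,3)=301; S(7,4)=350; S(7,5)=140; S(7,6)=21; S(7,7)=1. So valid k = 2, 6.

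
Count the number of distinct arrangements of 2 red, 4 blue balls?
Multinomial: 6!/(2! × 4!) = 15.

Answer: 15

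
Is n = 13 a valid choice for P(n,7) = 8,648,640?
Yes

Reasoning: P(13,7) = 13·12·11·10·9·8·7 = 8,648,640, which equals 8,648,640.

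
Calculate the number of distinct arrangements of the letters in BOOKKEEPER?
151,200

Word has 10 letters (B=1, O=2, K=2, E=3, P=1, R=1). Arrangements: 10!/Π(k!) = 151,200.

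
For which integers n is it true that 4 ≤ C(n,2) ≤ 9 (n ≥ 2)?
4

C(3,2)=3; C(4,2)=6; C(5,2)=10. So valid n = 4.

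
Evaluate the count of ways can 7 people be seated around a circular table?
720

Solution: Circular arrangements: (7-1)! = 720.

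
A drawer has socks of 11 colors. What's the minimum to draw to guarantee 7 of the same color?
Worst case: 6 of each = 66. One more: 67.

Answer: 67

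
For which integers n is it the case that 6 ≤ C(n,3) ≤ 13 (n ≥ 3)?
C(4,3)=4; C(5,3)=10; C(6,3)=20. So valid n = 5.

Answer: 5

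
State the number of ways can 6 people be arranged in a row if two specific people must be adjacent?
240

Reasoning: Treat pair as unit: (6-1)! arrangements × 2 internal orders = 240.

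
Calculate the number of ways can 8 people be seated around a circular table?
5,040

Reasoning: Circular arrangements: (8-1)! = 5,040.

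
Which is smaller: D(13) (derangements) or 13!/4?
13!/4

Working:
D(13) = (13-1)·[D(12) + D(11)] = 12·[176,214,841 + 14,684,570] = 2,290,792,932; 13!/4 = 6,227,020,800/4 = 1,556,755,200.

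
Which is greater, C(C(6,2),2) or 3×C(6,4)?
C(C(6,2),2)

Solution: C(C(6,2),2)=105, 3×C(6,4)=45.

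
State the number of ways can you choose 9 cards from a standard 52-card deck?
3,679,075,400

C(52,9) = 3,679,075,400.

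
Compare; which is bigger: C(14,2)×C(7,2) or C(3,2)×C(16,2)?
C(14,2)×C(7,2)

Solution: C(14,2)×C(7,2)=1,911, C(3,2)×C(16,2)=360.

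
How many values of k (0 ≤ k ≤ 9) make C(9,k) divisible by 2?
6

Explanation: Checking C(9,k) mod 2 for k = 0..9: divisible at k = 2, 3, 4, 5, 6, 7. That's 6 values.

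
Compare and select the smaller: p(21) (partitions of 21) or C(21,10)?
p(21)

Reasoning: Pentagonal recurrence p(n) = p(n−1) + p(n−2) − p(n−5) − p(n−7) + …: p(21) = p(20) + p(19) − p(16) − p(14) + p(9) + p(6) = 627 + 490 − 231 − 135 + 30 + 11 = 792; C(21,10) = 352,716.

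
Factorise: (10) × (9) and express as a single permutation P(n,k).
P(10,2) = 10!/(8)!

Reasoning: Product of 2 consecutive descending integers starting at 10: P(10,2) = 10!/8! = 90.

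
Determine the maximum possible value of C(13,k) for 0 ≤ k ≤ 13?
1,716

Solution: Maximum at k = 6 or k = 7: C(13,6) = 1,716.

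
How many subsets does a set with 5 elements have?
Each element can be included or excluded: 2^5 = 32.
Final answer: 32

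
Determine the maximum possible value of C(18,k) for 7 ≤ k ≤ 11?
C(18,k) is maximised at the centre of the row: C(18,9) = 48,620.

Answer: 48,620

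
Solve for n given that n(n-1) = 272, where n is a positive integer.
17

Working:
n² − n − 272 = 0, so n = (1 ± √(1 + 4·272))/2 = (1 ± √1,089)/2 = (1 ± 33)/2, i.e. n = 17 or n = -16. Taking the positive root, n = 17 (check: 17×16 = 272).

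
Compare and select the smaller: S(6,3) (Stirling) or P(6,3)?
S(6,3) = 3·S(5,3) + S(5,2) = 3·25 + 15 = 90; P(6,3) = 120.
Final answer: S(6,3)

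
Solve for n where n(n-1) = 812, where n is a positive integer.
29

Working:
n² − n − 812 = 0, so n = (1 ± √(1 + 4·812))/2 = (1 ± √3,249)/2 = (1 ± 57)/2, i.e. n = 29 or n = -28. Taking the positive root, n = 29 (check: 29×28 = 812).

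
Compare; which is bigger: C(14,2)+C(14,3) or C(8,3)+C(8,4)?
C(14,2)+C(14,3)

Solution: First=455, Second=126.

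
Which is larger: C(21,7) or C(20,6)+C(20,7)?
By Pascal's identity: C(21,7) = C(20,6)+C(20,7) = 116,280. Equal.
Final answer: Equal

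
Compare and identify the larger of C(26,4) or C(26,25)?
C(26,4)=14,950, C(26,25)=26.
Final answer: C(26,4)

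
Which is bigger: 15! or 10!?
15!=1,307,674,368,000, 10!=3,628,800. 15! > 10!.

Answer: 15!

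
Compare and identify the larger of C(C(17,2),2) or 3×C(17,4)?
C(C(17,2),2)
C(C(17,2),2)=9,180, 3×C(17,4)=7,140.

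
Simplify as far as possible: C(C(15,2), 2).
5,460

Solution: C(15,2) = 105, then C(105, 2) = 5,460.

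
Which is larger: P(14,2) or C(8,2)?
P(14,2)

Reasoning: P(14,2)=182, C(8,2)=28.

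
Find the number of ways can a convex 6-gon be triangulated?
14

Solution: Using the Catalan number formula: C_n = C(2n, n) / (n+1)
C_4 = C(8, 4) / (4+1)
     = 70 / 5
     = 14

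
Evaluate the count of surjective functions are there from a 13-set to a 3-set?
1,569,750

Explanation: Onto functions = 3! × S(13,3)
First compute S(13,3) via recurrence:
Using the Stirling recurrence: S(n,k) = k·S(n-1,k) + S(n-1,k-1)
S(13,3) = 3·S(12,3) + S(12,2)
         = 3·86526 + 2047
         = 259578 + 2047
         = 261,625
Then: 6 × 261625 = 1,569,750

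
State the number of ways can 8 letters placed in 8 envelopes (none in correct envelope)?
Using D(n) = (n-1)[D(n-1) + D(n-2)]:
D(8) = (8-1) × [D(7) + D(6)]
      = 7 × [1854 + 265]
      = 7 × 2119
      = 14,833

Answer: 14,833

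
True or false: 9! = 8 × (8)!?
False

9! = 9 × 8! = 362,880, but 8 × 8! = 322,560.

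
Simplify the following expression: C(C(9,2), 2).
C(9,2) = 36, then C(36, 2) = 630.
Final answer: 630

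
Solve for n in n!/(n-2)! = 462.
n!/(n-2)! = n×(n-1), a product of 2 consecutive integers ≈ (n−0.5)^2. 462^(1/2) + 0.5 ≈ 22.0; check n = 22: 22×21 = 462 ✓. So n = 22.

Answer: 22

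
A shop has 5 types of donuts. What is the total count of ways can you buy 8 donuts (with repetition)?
495
Stars and bars: C(8+5-1, 8) = C(12, 8) = 495.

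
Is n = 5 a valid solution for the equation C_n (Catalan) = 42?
Yes

Solution: C_5 = C(10,5)/(5+1) = 252/6 = 42, which equals 42.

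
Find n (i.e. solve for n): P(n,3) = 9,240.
22

Solution: P(n,3) = n(n−1)(n−2) is increasing in n; n(n−1)(n−2) ≈ (n−1)^3 = 9,240 gives n ≈ 22.0. Check: P(20,3) = 6,840, P(21,3) = 7,980, P(22,3) = 9,240 ✓. So n = 22.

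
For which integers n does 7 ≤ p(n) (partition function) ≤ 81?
5, 6, 7, 8, 9, 10, 11, 12
Tabulating p(n) via p(n) = p(n−1) + p(n−2) − p(n−5) − p(n−7) + …: p(4)=5; p(5)=7; p(6)=11; p(7)=15; p(8)=22; p(9)=30; p(10)=42; p(11)=56; p(12)=77; p(13)=101. So valid n = 5, 6, 7, 8, 9, 10, 11, 12.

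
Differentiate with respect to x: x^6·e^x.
(6x^5 + x^6)e^x

Product rule: d/dx[x^6]·e^x + x^6·d/dx[e^x] = 6x^{5}e^x + x^6e^x.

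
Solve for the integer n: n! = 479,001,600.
12

n! is strictly increasing. 10! = 3,628,800, 11! = 39,916,800, 12! = 479,001,600 ✓. So n = 12.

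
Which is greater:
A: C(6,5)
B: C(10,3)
B

Solution: A=C(6,5)=6, B=C(10,3)=120.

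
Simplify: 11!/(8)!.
This equals 11×10×9 = 990.
Final answer: 990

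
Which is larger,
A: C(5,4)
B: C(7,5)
B

Solution: A=C(5,4)=5, B=C(7,5)=21.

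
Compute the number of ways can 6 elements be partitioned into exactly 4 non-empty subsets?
65
This equals S(6,4), the Stirling number of the 2nd kind.
Using the Stirling recurrence: S(n,k) = k·S(n-1,k) + S(n-1,k-1)
S(6,4) = 4·S(5,4) + S(5,3)
         = 4·10 + 25
         = 40 + 25
         = 65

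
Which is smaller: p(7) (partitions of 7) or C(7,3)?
p(7)

Explanation: Pentagonal recurrence p(n) = p(n−1) + p(n−2) − p(n−5) − p(n−7) + …: p(7) = p(6) + p(5) − p(2) − p(0) = 11 + 7 − 2 − 1 = 15; C(7,3) = 35.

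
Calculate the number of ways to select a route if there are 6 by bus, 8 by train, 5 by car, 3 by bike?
22

Explanation: By the addition principle: 6 + 8 + 5 + 3 = 22.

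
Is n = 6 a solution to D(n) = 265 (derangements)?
Yes

Reasoning: D(6) = (6-1)·[D(5) + D(4)] = 5·[44 + 9] = 265, which equals 265.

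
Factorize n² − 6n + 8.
(n − 2)(n − 4)

Solution: Seek roots whose sum is 6 and product is 8: (2, 4). So n² − 6n + 8 = (n − 2)(n − 4).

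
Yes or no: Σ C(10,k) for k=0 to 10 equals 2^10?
Yes

Explanation: Binomial theorem: Σ C(10,k) = (1+1)^10 = 2^10 = 1,024; RHS 2^10 = 1,024.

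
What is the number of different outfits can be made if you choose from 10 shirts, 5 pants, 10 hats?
500

By the multiplication principle: 10 × 5 × 10 = 500.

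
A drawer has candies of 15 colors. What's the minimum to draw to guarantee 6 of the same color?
Worst case: 5 of each = 75. One more: 76.

Answer: 76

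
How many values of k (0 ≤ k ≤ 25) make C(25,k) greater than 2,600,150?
6
Row 25 is unimodal and symmetric about k=25/2. C(25,9)=2,042,975 ≤ 2,600,150; C(25,10)=3,268,760 > 2,600,150; by symmetry C(25,k) > 2,600,150 for k = 10..15. That's 15 - 10 + 1 = 6 values.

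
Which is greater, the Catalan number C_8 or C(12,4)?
C_8 = C(16,8)/(8+1) = 12,870/9 = 1,430; C(12,4) = 495.

Answer: C_8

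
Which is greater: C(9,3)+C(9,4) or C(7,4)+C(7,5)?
C(9,3)+C(9,4)

Solution: First=210, Second=56.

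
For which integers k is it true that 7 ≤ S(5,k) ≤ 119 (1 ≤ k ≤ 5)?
2, 3, 4

Explanation: S(5,1)=1; S(5,2)=15; S(5,3)=25; S(5,4)=10; S(5,5)=1. So valid k = 2, 3, 4.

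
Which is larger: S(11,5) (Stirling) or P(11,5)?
S(11,5)

S(11,5) = 5·S(10,5) + S(10,4) = 5·42,525 + 34,105 = 246,730; P(11,5) = 55,440.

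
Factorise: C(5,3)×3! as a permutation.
P(5,3)

Explanation: C(5,3)×3! = [5!/(3!(2)!)]×3! = 5!/(2)! = P(5,3) = 60.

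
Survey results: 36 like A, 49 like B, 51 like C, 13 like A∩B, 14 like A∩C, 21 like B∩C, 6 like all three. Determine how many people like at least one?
94
|A∪B∪C| = 36+49+51-13-14-21+6 = 94.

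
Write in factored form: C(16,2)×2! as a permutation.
P(16,2)

Working:
C(16,2)×2! = [16!/(2!(14)!)]×2! = 16!/(14)! = P(16,2) = 240.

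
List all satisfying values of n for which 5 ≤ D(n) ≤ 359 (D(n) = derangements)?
4, 5, 6

Using D(n) = (n−1)[D(n−1) + D(n−2)] with D(1)=0, D(2)=1: D(3)=2; D(4)=9; D(5)=44; D(6)=265; D(7)=1,854. So valid n = 4, 5, 6.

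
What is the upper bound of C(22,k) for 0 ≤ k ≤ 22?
705,432

Explanation: Maximum at k = 11: C(22,11) = 705,432.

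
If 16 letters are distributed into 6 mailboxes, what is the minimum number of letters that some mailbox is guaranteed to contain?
Pigeonhole: ⌈16/6⌉ = 3.
Final answer: 3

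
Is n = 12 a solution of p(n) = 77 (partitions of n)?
Yes
Pentagonal recurrence p(n) = p(n−1) + p(n−2) − p(n−5) − p(n−7) + …: p(12) = p(11) + p(10) − p(7) − p(5) + p(0) = 56 + 42 − 15 − 7 + 1 = 77, which equals 77.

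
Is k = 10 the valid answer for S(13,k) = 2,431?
No

Reasoning: S(13,10) = 10·S(12,10) + S(12,9) = 10·1,705 + 22,275 = 39,325, which does not equal 2,431.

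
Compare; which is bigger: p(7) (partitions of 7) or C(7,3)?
C(7,3)

Working:
Pentagonal recurrence p(n) = p(n−1) + p(n−2) − p(n−5) − p(n−7) + …: p(7) = p(6) + p(5) − p(2) − p(0) = 11 + 7 − 2 − 1 = 15; C(7,3) = 35.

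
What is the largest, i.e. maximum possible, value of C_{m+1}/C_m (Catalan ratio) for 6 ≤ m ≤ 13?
18/5

Explanation: C_{m+1}/C_m = 2(2m+1)/(m+2), which increases with m. Maximum at m = 13: 2·27/15 = 18/5.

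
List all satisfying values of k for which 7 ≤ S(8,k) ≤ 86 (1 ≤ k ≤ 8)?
7

Solution: S(8,1)=1; S(8,2)=127; S(8,3)=966; S(8,4)=1,701; S(8,5)=1,050; S(8,6)=266; S(8,7)=28; S(8,8)=1. So valid k = 7.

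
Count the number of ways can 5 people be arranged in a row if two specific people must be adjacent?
48

Solution: Treat pair as unit: (5-1)! arrangements × 2 internal orders = 48.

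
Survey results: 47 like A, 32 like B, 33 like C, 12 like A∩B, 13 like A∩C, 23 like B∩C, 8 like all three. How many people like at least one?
72

Explanation: |A∪B∪C| = 47+32+33-12-13-23+8 = 72.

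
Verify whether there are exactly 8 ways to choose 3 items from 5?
False

Working:
C(5,3) = 10 ≠ 8.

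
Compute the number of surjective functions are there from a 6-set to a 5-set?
Onto functions = 5! × S(6,5)
First compute S(6,5) via recurrence:
Using the Stirling recurrence: S(n,k) = k·S(n-1,k) + S(n-1,k-1)
S(6,5) = 5·S(5,5) + S(5,4)
         = 5·1 + 10
         = 5 + 10
         = 15
Then: 120 × 15 = 1,800
Final answer: 1,800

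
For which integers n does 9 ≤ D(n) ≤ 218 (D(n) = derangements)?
4, 5

Working:
Using D(n) = (n−1)[D(n−1) + D(n−2)] with D(1)=0, D(2)=1: D(3)=2; D(4)=9; D(5)=44; D(6)=265. So valid n = 4, 5.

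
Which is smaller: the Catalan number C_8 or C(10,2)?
C(10,2)

Solution: C_8 = C(16,8)/(8+1) = 12,870/9 = 1,430; C(10,2) = 45.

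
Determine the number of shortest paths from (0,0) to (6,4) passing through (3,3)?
80

Reasoning: To (3,3): C(6,3)=20. From there: C(4,3)=4. Total: 80.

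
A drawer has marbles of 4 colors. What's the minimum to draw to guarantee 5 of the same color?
Worst case: 4 of each = 16. One more: 17.

Answer: 17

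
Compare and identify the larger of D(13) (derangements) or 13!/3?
D(13)
D(13) = (13-1)·[D(12) + D(11)] = 12·[176,214,841 + 14,684,570] = 2,290,792,932; 13!/3 = 6,227,020,800/3 = 2,075,673,600.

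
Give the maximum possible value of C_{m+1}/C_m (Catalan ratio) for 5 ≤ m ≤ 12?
25/7

Working:
C_{m+1}/C_m = 2(2m+1)/(m+2), which increases with m. Maximum at m = 12: 2·25/14 = 25/7.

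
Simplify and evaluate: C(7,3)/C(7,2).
5/3

Solution: C(n,k+1)/C(n,k) = (n−k)/(k+1). Here (7−2)/(2+1) = 5/3 = 5/3.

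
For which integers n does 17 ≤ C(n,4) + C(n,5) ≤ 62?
6, 7
C(5,4)+C(5,5)=6; C(6,4)+C(6,5)=21; C(7,4)+C(7,5)=56; C(8,4)+C(8,5)=126. So valid n = 6, 7.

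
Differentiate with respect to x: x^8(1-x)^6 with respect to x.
Product rule: 8x^{7}(1-x)^{6} + x^8·(-6)(1-x)^{5}.

Answer: 8x^7(1-x)^6 - 6x^8(1-x)^5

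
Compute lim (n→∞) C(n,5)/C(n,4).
∞

Explanation: C(n,5)/C(n,4) = (n-4)/5 → ∞ as n → ∞.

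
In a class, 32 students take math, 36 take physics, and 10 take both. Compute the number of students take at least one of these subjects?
|A∪B| = |A|+|B|-|A∩B| = 32+36-10 = 58.
Final answer: 58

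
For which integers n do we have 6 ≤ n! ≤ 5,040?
3, 4, 5, 6, 7

n! is strictly increasing; 3! = 6 and 7! = 5,040, so valid n = 3, 4, 5, 6, 7.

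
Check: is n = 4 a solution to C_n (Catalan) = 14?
Yes

Explanation: C_4 = C(8,4)/(4+1) = 70/5 = 14, which equals 14.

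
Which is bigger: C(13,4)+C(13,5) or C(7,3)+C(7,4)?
C(13,4)+C(13,5)

First=2,002, Second=70.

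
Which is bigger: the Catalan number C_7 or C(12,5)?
C(12,5)

Reasoning: C_7 = C(14,7)/(7+1) = 3,432/8 = 429; C(12,5) = 792.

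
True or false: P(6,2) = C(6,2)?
False

Reasoning: P(6,2) = 30 but C(6,2) = 15; they differ by a factor of 2! = 2, so the statement does not hold.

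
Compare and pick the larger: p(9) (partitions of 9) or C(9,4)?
C(9,4)

Solution: Pentagonal recurrence p(n) = p(n−1) + p(n−2) − p(n−5) − p(n−7) + …: p(9) = p(8) + p(7) − p(4) − p(2) = 22 + 15 − 5 − 2 = 30; C(9,4) = 126.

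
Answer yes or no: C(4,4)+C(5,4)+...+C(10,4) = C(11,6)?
Hockey stick identity gives Σ = C(11,5) = 462; RHS C(11,6) = 462.

Answer: Yes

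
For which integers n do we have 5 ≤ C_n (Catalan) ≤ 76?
3, 4, 5

Solution: C_2=2; C_3=5; C_4=14; C_5=42; C_6=132. So valid n = 3, 4, 5.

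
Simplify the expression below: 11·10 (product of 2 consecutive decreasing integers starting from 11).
110

Explanation: This is P(11,2) = 11!/(9)! = 110.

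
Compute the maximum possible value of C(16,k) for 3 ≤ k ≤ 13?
12,870
C(16,k) is maximised at the centre of the row: C(16,8) = 12,870.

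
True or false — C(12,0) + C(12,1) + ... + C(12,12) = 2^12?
Binomial theorem with x = y = 1: Σ C(12,i) = (1+1)^12 = 2^12 = 4,096. The statement holds.
Final answer: True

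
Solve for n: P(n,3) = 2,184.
14

Explanation: P(n,3) = n(n−1)(n−2) is increasing in n; n(n−1)(n−2) ≈ (n−1)^3 = 2,184 gives n ≈ 14.0. Check: P(12,3) = 1,320, P(13,3) = 1,716, P(14,3) = 2,184 ✓. So n = 14.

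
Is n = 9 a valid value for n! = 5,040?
No

Reasoning: 9! = 9·8! = 9·40,320 = 362,880, which does not equal 5,040.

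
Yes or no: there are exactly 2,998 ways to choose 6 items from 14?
No

Reasoning: C(14,6) = 3,003 ≠ 2998.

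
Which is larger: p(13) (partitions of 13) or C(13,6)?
C(13,6)

Working:
Pentagonal recurrence p(n) = p(n−1) + p(n−2) − p(n−5) − p(n−7) + …: p(13) = p(12) + p(11) − p(8) − p(6) + p(1) = 77 + 56 − 22 − 11 + 1 = 101; C(13,6) = 1,716.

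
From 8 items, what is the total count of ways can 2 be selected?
28

Working:
C(8,2) = 8! / (2! × (8-2)!)
         = 8! / (2! × 6!)
         = 28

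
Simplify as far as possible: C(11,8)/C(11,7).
1/2

C(n,k+1)/C(n,k) = (n−k)/(k+1). Here (11−7)/(7+1) = 4/8 = 1/2.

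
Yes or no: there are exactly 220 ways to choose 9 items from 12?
C(12,9) = 220.
Final answer: Yes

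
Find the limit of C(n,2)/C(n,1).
∞

Explanation: C(n,2)/C(n,1) = (n-1)/2 → ∞ as n → ∞.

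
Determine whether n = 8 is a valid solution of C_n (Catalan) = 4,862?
No

Working:
C_8 = C(16,8)/(8+1) = 12,870/9 = 1,430, which does not equal 4,862.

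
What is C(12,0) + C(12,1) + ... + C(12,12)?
Sum of binomial coefficients = 2^12 = 4,096.

Answer: 4,096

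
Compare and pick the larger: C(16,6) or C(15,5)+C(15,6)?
Equal

Reasoning: By Pascal's identity: C(16,6) = C(15,5)+C(15,6) = 8,008. Equal.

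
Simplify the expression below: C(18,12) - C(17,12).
12,376
C(18,12) - C(17,12) = C(17,11) = 12,376.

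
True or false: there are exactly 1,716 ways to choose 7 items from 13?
C(13,7) = 1,716.
Final answer: True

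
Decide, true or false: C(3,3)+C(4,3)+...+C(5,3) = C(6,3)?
False

Solution: Hockey stick identity gives Σ = C(6,4) = 15; RHS C(6,3) = 20.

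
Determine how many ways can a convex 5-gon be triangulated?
5

Working:
Using the Catalan number formula: C_n = C(2n, n) / (n+1)
C_3 = C(6, 3) / (3+1)
     = 20 / 4
     = 5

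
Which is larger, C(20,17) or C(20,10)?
C(20,10)

Working:
C(20,17)=1,140, C(20,10)=184,756.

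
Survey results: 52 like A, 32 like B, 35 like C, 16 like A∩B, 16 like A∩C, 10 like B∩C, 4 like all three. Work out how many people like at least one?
|A∪B∪C| = 52+32+35-16-16-10+4 = 81.
Final answer: 81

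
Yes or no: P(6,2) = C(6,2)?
No

Explanation: P(6,2) = 30 but C(6,2) = 15; they differ by a factor of 2! = 2, so the statement does not hold.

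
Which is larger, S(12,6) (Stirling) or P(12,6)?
S(12,6)

Explanation: S(12,6) = 6·S(11,6) + S(11,5) = 6·179,487 + 246,730 = 1,323,652; P(12,6) = 665,280.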